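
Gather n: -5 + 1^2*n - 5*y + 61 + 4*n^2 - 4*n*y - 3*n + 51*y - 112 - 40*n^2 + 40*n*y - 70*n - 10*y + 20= -36*n^2 + n*(36*y - 72) + 36*y - 36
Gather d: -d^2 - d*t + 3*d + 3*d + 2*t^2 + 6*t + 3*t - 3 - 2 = -d^2 + d*(6 - t) + 2*t^2 + 9*t - 5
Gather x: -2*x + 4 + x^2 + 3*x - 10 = x^2 + x - 6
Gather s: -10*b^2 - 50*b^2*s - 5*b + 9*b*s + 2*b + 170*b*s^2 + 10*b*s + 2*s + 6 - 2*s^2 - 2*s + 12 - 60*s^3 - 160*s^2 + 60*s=-10*b^2 - 3*b - 60*s^3 + s^2*(170*b - 162) + s*(-50*b^2 + 19*b + 60) + 18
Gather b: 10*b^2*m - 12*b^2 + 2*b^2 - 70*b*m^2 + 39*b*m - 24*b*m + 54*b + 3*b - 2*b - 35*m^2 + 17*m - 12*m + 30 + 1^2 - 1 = b^2*(10*m - 10) + b*(-70*m^2 + 15*m + 55) - 35*m^2 + 5*m + 30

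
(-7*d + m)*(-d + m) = 7*d^2 - 8*d*m + m^2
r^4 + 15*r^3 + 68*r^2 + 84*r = r*(r + 2)*(r + 6)*(r + 7)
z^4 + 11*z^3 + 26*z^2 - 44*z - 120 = (z - 2)*(z + 2)*(z + 5)*(z + 6)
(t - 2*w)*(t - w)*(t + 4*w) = t^3 + t^2*w - 10*t*w^2 + 8*w^3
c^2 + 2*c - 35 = (c - 5)*(c + 7)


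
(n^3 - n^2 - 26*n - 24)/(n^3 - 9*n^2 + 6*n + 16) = (n^2 - 2*n - 24)/(n^2 - 10*n + 16)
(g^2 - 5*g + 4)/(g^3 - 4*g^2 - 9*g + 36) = (g - 1)/(g^2 - 9)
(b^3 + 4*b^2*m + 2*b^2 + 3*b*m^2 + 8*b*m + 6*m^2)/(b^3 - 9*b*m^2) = (b^2 + b*m + 2*b + 2*m)/(b*(b - 3*m))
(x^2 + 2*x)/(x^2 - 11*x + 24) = x*(x + 2)/(x^2 - 11*x + 24)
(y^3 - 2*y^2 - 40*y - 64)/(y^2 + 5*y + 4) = (y^2 - 6*y - 16)/(y + 1)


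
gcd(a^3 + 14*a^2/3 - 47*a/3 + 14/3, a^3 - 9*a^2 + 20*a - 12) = a - 2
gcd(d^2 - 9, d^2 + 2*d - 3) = d + 3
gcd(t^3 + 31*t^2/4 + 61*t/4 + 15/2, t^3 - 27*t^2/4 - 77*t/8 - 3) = t + 3/4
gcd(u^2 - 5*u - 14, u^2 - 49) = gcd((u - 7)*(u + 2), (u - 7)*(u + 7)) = u - 7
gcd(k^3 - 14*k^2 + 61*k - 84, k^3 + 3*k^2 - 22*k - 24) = k - 4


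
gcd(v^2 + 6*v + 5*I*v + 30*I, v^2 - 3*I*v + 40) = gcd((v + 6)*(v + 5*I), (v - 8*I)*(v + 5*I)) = v + 5*I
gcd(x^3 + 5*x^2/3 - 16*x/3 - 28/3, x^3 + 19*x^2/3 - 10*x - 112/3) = x + 2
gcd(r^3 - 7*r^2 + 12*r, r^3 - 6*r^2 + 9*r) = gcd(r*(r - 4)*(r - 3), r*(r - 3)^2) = r^2 - 3*r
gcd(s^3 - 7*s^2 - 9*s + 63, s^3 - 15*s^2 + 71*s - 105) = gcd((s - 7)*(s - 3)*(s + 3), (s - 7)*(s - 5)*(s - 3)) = s^2 - 10*s + 21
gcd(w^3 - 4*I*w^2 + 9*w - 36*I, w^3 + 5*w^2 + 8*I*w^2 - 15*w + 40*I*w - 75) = w + 3*I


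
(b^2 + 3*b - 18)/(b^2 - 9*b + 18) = (b + 6)/(b - 6)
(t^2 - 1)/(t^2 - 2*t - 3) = (t - 1)/(t - 3)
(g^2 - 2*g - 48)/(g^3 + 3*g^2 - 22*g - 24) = (g - 8)/(g^2 - 3*g - 4)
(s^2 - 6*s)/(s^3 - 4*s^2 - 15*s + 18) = s/(s^2 + 2*s - 3)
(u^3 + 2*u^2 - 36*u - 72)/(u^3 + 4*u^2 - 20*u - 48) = (u - 6)/(u - 4)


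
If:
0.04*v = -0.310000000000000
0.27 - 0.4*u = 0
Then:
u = 0.68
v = -7.75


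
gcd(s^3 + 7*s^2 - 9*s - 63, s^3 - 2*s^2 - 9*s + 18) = s^2 - 9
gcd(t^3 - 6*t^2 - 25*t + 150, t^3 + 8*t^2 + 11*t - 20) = t + 5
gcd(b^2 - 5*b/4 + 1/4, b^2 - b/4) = b - 1/4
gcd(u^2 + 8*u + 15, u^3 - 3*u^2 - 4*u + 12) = 1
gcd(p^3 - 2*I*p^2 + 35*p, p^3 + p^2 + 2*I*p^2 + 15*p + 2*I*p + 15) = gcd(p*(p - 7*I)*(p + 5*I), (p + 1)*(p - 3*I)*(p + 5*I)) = p + 5*I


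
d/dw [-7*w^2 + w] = 1 - 14*w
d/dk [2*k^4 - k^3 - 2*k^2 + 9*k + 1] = 8*k^3 - 3*k^2 - 4*k + 9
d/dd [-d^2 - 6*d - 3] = -2*d - 6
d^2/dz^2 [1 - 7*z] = 0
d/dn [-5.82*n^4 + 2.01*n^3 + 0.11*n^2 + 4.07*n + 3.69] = -23.28*n^3 + 6.03*n^2 + 0.22*n + 4.07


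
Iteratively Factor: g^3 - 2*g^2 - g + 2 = (g - 1)*(g^2 - g - 2) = (g - 1)*(g + 1)*(g - 2)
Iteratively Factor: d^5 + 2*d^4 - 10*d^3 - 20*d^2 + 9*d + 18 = (d - 3)*(d^4 + 5*d^3 + 5*d^2 - 5*d - 6) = (d - 3)*(d + 2)*(d^3 + 3*d^2 - d - 3) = (d - 3)*(d - 1)*(d + 2)*(d^2 + 4*d + 3) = (d - 3)*(d - 1)*(d + 2)*(d + 3)*(d + 1)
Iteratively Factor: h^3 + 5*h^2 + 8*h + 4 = (h + 2)*(h^2 + 3*h + 2) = (h + 1)*(h + 2)*(h + 2)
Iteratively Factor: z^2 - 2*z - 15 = (z + 3)*(z - 5)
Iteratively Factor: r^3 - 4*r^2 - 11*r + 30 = (r - 2)*(r^2 - 2*r - 15) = (r - 5)*(r - 2)*(r + 3)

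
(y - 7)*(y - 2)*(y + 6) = y^3 - 3*y^2 - 40*y + 84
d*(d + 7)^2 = d^3 + 14*d^2 + 49*d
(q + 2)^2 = q^2 + 4*q + 4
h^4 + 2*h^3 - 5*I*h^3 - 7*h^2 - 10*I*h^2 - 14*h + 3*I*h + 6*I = (h + 2)*(h - 3*I)*(h - I)^2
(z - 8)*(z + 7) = z^2 - z - 56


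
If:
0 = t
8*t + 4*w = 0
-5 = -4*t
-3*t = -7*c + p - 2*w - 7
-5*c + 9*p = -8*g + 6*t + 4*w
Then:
No Solution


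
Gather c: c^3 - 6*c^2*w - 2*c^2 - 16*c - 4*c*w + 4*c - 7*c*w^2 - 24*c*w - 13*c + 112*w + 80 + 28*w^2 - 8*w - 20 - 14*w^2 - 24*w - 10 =c^3 + c^2*(-6*w - 2) + c*(-7*w^2 - 28*w - 25) + 14*w^2 + 80*w + 50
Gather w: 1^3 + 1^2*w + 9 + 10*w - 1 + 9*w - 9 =20*w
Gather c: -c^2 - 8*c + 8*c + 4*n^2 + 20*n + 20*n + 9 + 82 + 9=-c^2 + 4*n^2 + 40*n + 100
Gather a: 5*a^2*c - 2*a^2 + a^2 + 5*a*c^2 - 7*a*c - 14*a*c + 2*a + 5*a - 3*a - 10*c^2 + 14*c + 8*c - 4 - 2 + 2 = a^2*(5*c - 1) + a*(5*c^2 - 21*c + 4) - 10*c^2 + 22*c - 4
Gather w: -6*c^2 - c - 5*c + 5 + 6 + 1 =-6*c^2 - 6*c + 12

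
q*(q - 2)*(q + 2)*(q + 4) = q^4 + 4*q^3 - 4*q^2 - 16*q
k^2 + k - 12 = (k - 3)*(k + 4)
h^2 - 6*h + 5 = (h - 5)*(h - 1)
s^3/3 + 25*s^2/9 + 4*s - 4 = (s/3 + 1)*(s - 2/3)*(s + 6)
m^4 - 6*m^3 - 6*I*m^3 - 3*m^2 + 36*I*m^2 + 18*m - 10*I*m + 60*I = (m - 6)*(m - 5*I)*(m - 2*I)*(m + I)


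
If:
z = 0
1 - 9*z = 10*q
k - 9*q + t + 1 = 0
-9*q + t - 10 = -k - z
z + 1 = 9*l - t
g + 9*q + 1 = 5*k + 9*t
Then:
No Solution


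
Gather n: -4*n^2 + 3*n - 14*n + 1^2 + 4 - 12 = -4*n^2 - 11*n - 7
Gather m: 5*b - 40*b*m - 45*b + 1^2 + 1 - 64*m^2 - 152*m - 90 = -40*b - 64*m^2 + m*(-40*b - 152) - 88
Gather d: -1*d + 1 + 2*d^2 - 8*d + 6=2*d^2 - 9*d + 7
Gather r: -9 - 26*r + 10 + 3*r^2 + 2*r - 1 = 3*r^2 - 24*r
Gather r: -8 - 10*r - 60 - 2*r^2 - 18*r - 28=-2*r^2 - 28*r - 96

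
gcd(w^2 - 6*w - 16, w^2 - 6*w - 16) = w^2 - 6*w - 16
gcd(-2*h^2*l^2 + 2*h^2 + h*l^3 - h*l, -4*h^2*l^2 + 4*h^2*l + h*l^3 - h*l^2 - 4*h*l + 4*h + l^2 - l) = l - 1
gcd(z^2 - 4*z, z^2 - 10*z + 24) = z - 4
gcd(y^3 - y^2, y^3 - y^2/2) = y^2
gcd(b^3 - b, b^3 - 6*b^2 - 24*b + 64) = 1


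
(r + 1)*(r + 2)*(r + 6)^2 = r^4 + 15*r^3 + 74*r^2 + 132*r + 72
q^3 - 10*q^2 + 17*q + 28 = (q - 7)*(q - 4)*(q + 1)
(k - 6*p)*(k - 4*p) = k^2 - 10*k*p + 24*p^2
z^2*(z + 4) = z^3 + 4*z^2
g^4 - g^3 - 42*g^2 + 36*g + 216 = (g - 6)*(g - 3)*(g + 2)*(g + 6)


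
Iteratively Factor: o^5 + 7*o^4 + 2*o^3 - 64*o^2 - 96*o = (o + 2)*(o^4 + 5*o^3 - 8*o^2 - 48*o) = (o - 3)*(o + 2)*(o^3 + 8*o^2 + 16*o) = (o - 3)*(o + 2)*(o + 4)*(o^2 + 4*o) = (o - 3)*(o + 2)*(o + 4)^2*(o)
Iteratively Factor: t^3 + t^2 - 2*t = (t + 2)*(t^2 - t) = (t - 1)*(t + 2)*(t)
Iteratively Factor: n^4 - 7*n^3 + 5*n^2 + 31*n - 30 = (n - 1)*(n^3 - 6*n^2 - n + 30) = (n - 5)*(n - 1)*(n^2 - n - 6) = (n - 5)*(n - 1)*(n + 2)*(n - 3)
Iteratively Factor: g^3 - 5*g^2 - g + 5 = (g - 1)*(g^2 - 4*g - 5) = (g - 5)*(g - 1)*(g + 1)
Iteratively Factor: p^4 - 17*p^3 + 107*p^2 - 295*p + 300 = (p - 5)*(p^3 - 12*p^2 + 47*p - 60) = (p - 5)*(p - 3)*(p^2 - 9*p + 20) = (p - 5)^2*(p - 3)*(p - 4)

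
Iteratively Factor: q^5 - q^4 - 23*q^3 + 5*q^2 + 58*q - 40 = (q - 1)*(q^4 - 23*q^2 - 18*q + 40) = (q - 1)*(q + 2)*(q^3 - 2*q^2 - 19*q + 20) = (q - 1)^2*(q + 2)*(q^2 - q - 20) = (q - 5)*(q - 1)^2*(q + 2)*(q + 4)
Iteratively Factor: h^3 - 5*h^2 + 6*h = (h - 3)*(h^2 - 2*h) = h*(h - 3)*(h - 2)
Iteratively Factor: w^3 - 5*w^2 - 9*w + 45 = (w + 3)*(w^2 - 8*w + 15) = (w - 5)*(w + 3)*(w - 3)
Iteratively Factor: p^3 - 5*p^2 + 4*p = (p - 4)*(p^2 - p) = p*(p - 4)*(p - 1)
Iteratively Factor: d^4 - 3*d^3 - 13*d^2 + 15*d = (d - 5)*(d^3 + 2*d^2 - 3*d) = (d - 5)*(d - 1)*(d^2 + 3*d) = (d - 5)*(d - 1)*(d + 3)*(d)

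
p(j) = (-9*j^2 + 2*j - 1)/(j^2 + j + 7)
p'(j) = (2 - 18*j)/(j^2 + j + 7) + (-2*j - 1)*(-9*j^2 + 2*j - 1)/(j^2 + j + 7)^2 = (-11*j^2 - 124*j + 15)/(j^4 + 2*j^3 + 15*j^2 + 14*j + 49)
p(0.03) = -0.13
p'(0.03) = 0.23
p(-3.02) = -6.80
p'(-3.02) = 1.68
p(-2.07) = -4.74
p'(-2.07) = 2.64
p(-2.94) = -6.67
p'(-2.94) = 1.76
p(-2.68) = -6.17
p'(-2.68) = 2.03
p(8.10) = -7.13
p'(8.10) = -0.26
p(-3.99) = -8.04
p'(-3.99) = 0.93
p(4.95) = -5.81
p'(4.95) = -0.65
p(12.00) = -7.81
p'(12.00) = -0.12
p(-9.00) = -9.47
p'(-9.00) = 0.04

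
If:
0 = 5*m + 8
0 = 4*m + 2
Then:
No Solution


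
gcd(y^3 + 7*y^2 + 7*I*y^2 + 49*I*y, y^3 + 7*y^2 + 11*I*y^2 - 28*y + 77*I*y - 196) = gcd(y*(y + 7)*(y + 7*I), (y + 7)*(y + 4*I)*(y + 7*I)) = y^2 + y*(7 + 7*I) + 49*I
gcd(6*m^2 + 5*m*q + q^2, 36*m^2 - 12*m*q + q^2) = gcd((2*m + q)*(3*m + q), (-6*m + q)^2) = 1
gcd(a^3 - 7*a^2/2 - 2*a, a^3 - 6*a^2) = a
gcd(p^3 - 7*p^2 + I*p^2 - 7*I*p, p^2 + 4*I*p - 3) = p + I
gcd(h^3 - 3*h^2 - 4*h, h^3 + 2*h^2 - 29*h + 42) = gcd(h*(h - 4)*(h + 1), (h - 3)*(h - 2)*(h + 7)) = 1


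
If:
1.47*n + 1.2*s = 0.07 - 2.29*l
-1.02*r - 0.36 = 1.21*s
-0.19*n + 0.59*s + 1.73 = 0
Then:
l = -2.51735233279706*s - 5.81429556423811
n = 3.10526315789474*s + 9.10526315789474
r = -1.18627450980392*s - 0.352941176470588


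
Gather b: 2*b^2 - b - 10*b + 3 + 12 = 2*b^2 - 11*b + 15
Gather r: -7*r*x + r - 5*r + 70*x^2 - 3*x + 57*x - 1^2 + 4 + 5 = r*(-7*x - 4) + 70*x^2 + 54*x + 8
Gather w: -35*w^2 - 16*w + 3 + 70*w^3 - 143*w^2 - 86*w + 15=70*w^3 - 178*w^2 - 102*w + 18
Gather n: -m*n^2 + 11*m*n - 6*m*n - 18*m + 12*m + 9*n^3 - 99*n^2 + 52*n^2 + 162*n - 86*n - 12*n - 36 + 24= -6*m + 9*n^3 + n^2*(-m - 47) + n*(5*m + 64) - 12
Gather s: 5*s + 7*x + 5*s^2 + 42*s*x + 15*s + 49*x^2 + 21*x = 5*s^2 + s*(42*x + 20) + 49*x^2 + 28*x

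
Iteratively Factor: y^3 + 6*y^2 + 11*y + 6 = (y + 1)*(y^2 + 5*y + 6) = (y + 1)*(y + 2)*(y + 3)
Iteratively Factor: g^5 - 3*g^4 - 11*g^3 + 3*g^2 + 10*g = (g - 5)*(g^4 + 2*g^3 - g^2 - 2*g) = (g - 5)*(g - 1)*(g^3 + 3*g^2 + 2*g) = g*(g - 5)*(g - 1)*(g^2 + 3*g + 2) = g*(g - 5)*(g - 1)*(g + 2)*(g + 1)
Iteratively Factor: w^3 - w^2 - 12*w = (w)*(w^2 - w - 12) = w*(w - 4)*(w + 3)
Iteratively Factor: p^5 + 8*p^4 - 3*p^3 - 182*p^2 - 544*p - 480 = (p - 5)*(p^4 + 13*p^3 + 62*p^2 + 128*p + 96) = (p - 5)*(p + 4)*(p^3 + 9*p^2 + 26*p + 24) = (p - 5)*(p + 2)*(p + 4)*(p^2 + 7*p + 12) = (p - 5)*(p + 2)*(p + 3)*(p + 4)*(p + 4)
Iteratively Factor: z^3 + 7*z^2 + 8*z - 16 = (z + 4)*(z^2 + 3*z - 4) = (z + 4)^2*(z - 1)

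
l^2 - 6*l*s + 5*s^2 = (l - 5*s)*(l - s)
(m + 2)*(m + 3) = m^2 + 5*m + 6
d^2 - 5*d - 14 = (d - 7)*(d + 2)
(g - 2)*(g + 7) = g^2 + 5*g - 14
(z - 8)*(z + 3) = z^2 - 5*z - 24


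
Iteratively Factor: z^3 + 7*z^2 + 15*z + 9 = (z + 3)*(z^2 + 4*z + 3) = (z + 3)^2*(z + 1)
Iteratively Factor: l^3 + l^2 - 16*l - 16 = (l + 1)*(l^2 - 16) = (l + 1)*(l + 4)*(l - 4)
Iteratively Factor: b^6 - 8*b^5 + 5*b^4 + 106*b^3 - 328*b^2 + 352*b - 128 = (b - 2)*(b^5 - 6*b^4 - 7*b^3 + 92*b^2 - 144*b + 64) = (b - 4)*(b - 2)*(b^4 - 2*b^3 - 15*b^2 + 32*b - 16) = (b - 4)*(b - 2)*(b - 1)*(b^3 - b^2 - 16*b + 16) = (b - 4)*(b - 2)*(b - 1)*(b + 4)*(b^2 - 5*b + 4) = (b - 4)^2*(b - 2)*(b - 1)*(b + 4)*(b - 1)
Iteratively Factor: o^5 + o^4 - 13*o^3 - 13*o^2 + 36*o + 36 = (o + 3)*(o^4 - 2*o^3 - 7*o^2 + 8*o + 12) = (o - 2)*(o + 3)*(o^3 - 7*o - 6) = (o - 2)*(o + 2)*(o + 3)*(o^2 - 2*o - 3) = (o - 2)*(o + 1)*(o + 2)*(o + 3)*(o - 3)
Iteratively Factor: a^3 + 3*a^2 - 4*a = (a + 4)*(a^2 - a) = a*(a + 4)*(a - 1)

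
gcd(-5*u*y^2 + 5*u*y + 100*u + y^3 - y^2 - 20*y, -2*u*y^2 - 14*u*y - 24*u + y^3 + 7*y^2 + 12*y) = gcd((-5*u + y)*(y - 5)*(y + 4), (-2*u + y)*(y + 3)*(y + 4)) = y + 4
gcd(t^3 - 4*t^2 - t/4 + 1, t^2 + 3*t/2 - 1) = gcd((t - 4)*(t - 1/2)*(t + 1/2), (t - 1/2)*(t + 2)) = t - 1/2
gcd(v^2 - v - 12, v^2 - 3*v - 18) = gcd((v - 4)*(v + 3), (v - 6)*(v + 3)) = v + 3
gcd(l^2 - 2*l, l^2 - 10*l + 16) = l - 2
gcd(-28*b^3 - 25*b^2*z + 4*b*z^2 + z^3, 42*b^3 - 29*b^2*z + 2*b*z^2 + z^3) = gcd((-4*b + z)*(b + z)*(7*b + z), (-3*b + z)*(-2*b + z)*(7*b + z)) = 7*b + z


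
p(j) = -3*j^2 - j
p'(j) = -6*j - 1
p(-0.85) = -1.32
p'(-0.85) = 4.10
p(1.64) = -9.71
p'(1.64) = -10.84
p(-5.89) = -98.19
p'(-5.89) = 34.34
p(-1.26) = -3.50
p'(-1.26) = 6.56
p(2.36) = -19.07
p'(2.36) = -15.16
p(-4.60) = -58.88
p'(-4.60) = 26.60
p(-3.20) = -27.52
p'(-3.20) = 18.20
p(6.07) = -116.60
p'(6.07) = -37.42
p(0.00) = 0.00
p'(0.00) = -1.00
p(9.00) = -252.00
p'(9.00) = -55.00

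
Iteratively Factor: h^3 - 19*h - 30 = (h + 2)*(h^2 - 2*h - 15) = (h + 2)*(h + 3)*(h - 5)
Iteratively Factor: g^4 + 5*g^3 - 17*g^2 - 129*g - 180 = (g - 5)*(g^3 + 10*g^2 + 33*g + 36) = (g - 5)*(g + 3)*(g^2 + 7*g + 12) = (g - 5)*(g + 3)*(g + 4)*(g + 3)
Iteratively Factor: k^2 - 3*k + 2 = (k - 1)*(k - 2)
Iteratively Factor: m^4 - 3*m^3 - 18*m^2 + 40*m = (m)*(m^3 - 3*m^2 - 18*m + 40) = m*(m - 2)*(m^2 - m - 20) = m*(m - 5)*(m - 2)*(m + 4)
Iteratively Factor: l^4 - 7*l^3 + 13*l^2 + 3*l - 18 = (l + 1)*(l^3 - 8*l^2 + 21*l - 18) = (l - 3)*(l + 1)*(l^2 - 5*l + 6) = (l - 3)^2*(l + 1)*(l - 2)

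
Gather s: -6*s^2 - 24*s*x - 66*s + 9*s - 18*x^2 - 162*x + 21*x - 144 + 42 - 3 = -6*s^2 + s*(-24*x - 57) - 18*x^2 - 141*x - 105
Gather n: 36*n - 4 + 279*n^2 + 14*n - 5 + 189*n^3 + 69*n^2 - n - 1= 189*n^3 + 348*n^2 + 49*n - 10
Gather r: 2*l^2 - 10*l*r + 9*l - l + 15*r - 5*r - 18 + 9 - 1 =2*l^2 + 8*l + r*(10 - 10*l) - 10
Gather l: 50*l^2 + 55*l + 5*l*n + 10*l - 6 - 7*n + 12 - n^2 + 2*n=50*l^2 + l*(5*n + 65) - n^2 - 5*n + 6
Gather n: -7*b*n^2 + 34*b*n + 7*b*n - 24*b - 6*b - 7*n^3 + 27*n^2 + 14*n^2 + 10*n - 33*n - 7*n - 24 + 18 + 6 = -30*b - 7*n^3 + n^2*(41 - 7*b) + n*(41*b - 30)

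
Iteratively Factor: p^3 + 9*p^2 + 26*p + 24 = (p + 4)*(p^2 + 5*p + 6) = (p + 3)*(p + 4)*(p + 2)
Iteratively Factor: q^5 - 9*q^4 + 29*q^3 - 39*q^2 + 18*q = (q - 3)*(q^4 - 6*q^3 + 11*q^2 - 6*q) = (q - 3)*(q - 2)*(q^3 - 4*q^2 + 3*q) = (q - 3)*(q - 2)*(q - 1)*(q^2 - 3*q) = (q - 3)^2*(q - 2)*(q - 1)*(q)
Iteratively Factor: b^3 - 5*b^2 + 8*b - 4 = (b - 1)*(b^2 - 4*b + 4) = (b - 2)*(b - 1)*(b - 2)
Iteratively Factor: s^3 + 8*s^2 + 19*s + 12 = (s + 4)*(s^2 + 4*s + 3) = (s + 3)*(s + 4)*(s + 1)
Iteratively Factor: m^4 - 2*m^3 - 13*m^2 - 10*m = (m - 5)*(m^3 + 3*m^2 + 2*m) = (m - 5)*(m + 2)*(m^2 + m) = (m - 5)*(m + 1)*(m + 2)*(m)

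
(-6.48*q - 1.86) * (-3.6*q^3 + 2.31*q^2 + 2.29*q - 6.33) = 23.328*q^4 - 8.2728*q^3 - 19.1358*q^2 + 36.759*q + 11.7738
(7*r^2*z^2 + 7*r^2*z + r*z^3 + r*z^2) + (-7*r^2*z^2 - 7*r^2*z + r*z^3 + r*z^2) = 2*r*z^3 + 2*r*z^2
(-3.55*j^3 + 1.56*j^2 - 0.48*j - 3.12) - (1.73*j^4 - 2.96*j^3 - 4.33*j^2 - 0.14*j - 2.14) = -1.73*j^4 - 0.59*j^3 + 5.89*j^2 - 0.34*j - 0.98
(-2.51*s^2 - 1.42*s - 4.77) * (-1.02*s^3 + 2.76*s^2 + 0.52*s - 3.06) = 2.5602*s^5 - 5.4792*s^4 - 0.359*s^3 - 6.223*s^2 + 1.8648*s + 14.5962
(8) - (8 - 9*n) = 9*n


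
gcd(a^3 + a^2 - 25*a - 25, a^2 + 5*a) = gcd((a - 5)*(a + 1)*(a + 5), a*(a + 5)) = a + 5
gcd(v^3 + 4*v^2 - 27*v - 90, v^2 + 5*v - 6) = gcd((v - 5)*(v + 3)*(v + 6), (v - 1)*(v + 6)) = v + 6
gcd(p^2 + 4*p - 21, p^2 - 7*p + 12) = p - 3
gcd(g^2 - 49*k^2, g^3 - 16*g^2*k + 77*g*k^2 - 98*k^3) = g - 7*k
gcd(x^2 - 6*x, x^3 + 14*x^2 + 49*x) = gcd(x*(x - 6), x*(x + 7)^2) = x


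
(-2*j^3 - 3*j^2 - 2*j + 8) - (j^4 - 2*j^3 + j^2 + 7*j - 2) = -j^4 - 4*j^2 - 9*j + 10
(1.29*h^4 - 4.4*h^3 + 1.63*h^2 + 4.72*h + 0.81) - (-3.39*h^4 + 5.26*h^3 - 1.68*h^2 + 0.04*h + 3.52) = 4.68*h^4 - 9.66*h^3 + 3.31*h^2 + 4.68*h - 2.71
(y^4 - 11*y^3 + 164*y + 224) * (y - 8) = y^5 - 19*y^4 + 88*y^3 + 164*y^2 - 1088*y - 1792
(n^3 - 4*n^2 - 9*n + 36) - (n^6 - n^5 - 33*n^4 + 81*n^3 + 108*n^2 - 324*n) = -n^6 + n^5 + 33*n^4 - 80*n^3 - 112*n^2 + 315*n + 36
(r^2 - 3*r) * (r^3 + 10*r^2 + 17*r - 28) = r^5 + 7*r^4 - 13*r^3 - 79*r^2 + 84*r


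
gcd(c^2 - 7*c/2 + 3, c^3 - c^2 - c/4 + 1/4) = 1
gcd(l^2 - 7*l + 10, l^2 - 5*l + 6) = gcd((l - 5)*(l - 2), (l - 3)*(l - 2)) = l - 2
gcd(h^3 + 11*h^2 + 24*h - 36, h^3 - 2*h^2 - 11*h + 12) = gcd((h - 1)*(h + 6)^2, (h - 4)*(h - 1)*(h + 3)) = h - 1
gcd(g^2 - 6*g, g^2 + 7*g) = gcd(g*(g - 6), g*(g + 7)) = g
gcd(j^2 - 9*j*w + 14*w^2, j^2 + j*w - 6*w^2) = -j + 2*w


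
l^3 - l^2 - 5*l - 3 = (l - 3)*(l + 1)^2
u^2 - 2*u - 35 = (u - 7)*(u + 5)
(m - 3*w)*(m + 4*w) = m^2 + m*w - 12*w^2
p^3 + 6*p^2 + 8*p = p*(p + 2)*(p + 4)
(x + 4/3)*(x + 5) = x^2 + 19*x/3 + 20/3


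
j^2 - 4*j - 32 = (j - 8)*(j + 4)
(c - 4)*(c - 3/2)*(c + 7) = c^3 + 3*c^2/2 - 65*c/2 + 42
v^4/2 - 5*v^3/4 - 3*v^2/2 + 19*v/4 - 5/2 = (v/2 + 1)*(v - 5/2)*(v - 1)^2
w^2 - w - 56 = (w - 8)*(w + 7)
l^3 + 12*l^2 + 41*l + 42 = (l + 2)*(l + 3)*(l + 7)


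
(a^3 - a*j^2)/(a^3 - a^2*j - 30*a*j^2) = (-a^2 + j^2)/(-a^2 + a*j + 30*j^2)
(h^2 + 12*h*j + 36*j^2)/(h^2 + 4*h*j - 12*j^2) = (h + 6*j)/(h - 2*j)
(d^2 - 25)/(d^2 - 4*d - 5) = (d + 5)/(d + 1)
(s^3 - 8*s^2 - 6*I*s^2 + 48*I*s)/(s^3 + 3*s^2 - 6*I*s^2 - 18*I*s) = (s - 8)/(s + 3)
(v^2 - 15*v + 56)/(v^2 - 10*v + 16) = (v - 7)/(v - 2)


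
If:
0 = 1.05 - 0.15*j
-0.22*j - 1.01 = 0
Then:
No Solution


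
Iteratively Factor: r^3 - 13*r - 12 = (r - 4)*(r^2 + 4*r + 3) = (r - 4)*(r + 1)*(r + 3)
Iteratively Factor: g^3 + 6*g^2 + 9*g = (g + 3)*(g^2 + 3*g) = g*(g + 3)*(g + 3)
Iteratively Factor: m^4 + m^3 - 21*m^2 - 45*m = (m + 3)*(m^3 - 2*m^2 - 15*m) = m*(m + 3)*(m^2 - 2*m - 15) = m*(m + 3)^2*(m - 5)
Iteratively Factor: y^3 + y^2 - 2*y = (y + 2)*(y^2 - y) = y*(y + 2)*(y - 1)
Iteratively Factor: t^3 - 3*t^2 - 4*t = (t + 1)*(t^2 - 4*t) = t*(t + 1)*(t - 4)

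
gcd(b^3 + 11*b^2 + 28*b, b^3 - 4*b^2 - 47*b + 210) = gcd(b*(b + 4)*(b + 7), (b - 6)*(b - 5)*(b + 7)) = b + 7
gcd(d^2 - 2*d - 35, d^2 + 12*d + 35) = d + 5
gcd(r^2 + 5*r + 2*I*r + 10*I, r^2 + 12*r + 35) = r + 5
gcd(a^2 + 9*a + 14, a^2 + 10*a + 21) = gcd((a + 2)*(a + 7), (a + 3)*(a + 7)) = a + 7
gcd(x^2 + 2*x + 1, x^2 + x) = x + 1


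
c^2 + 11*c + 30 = (c + 5)*(c + 6)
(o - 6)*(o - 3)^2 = o^3 - 12*o^2 + 45*o - 54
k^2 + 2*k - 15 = (k - 3)*(k + 5)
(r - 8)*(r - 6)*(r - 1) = r^3 - 15*r^2 + 62*r - 48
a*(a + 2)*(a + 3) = a^3 + 5*a^2 + 6*a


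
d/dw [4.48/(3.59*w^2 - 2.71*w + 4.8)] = (12.1408 - 32.1664*w)/(3.59*w^2 - 2.71*w + 4.8)^2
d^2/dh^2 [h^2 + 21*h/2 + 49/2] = 2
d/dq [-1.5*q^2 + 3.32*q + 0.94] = 3.32 - 3.0*q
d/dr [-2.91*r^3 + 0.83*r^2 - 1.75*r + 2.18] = -8.73*r^2 + 1.66*r - 1.75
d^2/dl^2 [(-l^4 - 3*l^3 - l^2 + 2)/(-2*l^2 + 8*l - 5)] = 2*(4*l^6 - 48*l^5 + 222*l^4 - 142*l^3 - 264*l^2 + 321*l - 83)/(8*l^6 - 96*l^5 + 444*l^4 - 992*l^3 + 1110*l^2 - 600*l + 125)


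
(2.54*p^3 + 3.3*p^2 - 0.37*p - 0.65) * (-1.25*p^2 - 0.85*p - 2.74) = -3.175*p^5 - 6.284*p^4 - 9.3021*p^3 - 7.915*p^2 + 1.5663*p + 1.781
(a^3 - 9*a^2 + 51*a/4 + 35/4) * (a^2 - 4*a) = a^5 - 13*a^4 + 195*a^3/4 - 169*a^2/4 - 35*a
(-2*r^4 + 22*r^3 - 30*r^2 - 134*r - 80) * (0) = 0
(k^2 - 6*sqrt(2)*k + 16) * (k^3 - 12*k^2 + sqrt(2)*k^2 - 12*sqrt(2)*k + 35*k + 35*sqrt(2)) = k^5 - 12*k^4 - 5*sqrt(2)*k^4 + 39*k^3 + 60*sqrt(2)*k^3 - 159*sqrt(2)*k^2 - 48*k^2 - 192*sqrt(2)*k + 140*k + 560*sqrt(2)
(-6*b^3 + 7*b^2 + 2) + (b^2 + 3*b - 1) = -6*b^3 + 8*b^2 + 3*b + 1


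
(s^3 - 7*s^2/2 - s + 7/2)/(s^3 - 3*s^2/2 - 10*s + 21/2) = (s + 1)/(s + 3)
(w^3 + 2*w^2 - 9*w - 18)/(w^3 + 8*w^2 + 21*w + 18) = (w - 3)/(w + 3)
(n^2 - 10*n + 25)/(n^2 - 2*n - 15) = (n - 5)/(n + 3)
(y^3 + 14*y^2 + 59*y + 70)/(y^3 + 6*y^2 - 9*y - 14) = (y^2 + 7*y + 10)/(y^2 - y - 2)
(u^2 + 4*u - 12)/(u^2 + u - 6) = (u + 6)/(u + 3)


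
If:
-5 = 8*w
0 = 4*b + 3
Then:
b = -3/4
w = -5/8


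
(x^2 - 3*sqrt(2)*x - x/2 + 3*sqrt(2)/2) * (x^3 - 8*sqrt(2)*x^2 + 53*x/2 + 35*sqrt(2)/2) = x^5 - 11*sqrt(2)*x^4 - x^4/2 + 11*sqrt(2)*x^3/2 + 149*x^3/2 - 62*sqrt(2)*x^2 - 149*x^2/4 - 105*x + 31*sqrt(2)*x + 105/2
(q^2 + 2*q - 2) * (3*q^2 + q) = 3*q^4 + 7*q^3 - 4*q^2 - 2*q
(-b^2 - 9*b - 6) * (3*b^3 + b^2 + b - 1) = -3*b^5 - 28*b^4 - 28*b^3 - 14*b^2 + 3*b + 6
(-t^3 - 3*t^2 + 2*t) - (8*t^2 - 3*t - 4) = -t^3 - 11*t^2 + 5*t + 4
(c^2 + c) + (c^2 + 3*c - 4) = 2*c^2 + 4*c - 4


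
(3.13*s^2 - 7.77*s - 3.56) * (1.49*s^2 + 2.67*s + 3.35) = 4.6637*s^4 - 3.2202*s^3 - 15.5648*s^2 - 35.5347*s - 11.926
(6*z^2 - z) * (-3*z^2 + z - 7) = -18*z^4 + 9*z^3 - 43*z^2 + 7*z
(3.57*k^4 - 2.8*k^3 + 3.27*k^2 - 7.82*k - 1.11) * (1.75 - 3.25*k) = -11.6025*k^5 + 15.3475*k^4 - 15.5275*k^3 + 31.1375*k^2 - 10.0775*k - 1.9425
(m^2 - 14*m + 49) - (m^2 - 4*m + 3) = 46 - 10*m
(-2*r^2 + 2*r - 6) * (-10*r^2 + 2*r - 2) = 20*r^4 - 24*r^3 + 68*r^2 - 16*r + 12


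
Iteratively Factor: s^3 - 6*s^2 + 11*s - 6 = (s - 1)*(s^2 - 5*s + 6) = (s - 3)*(s - 1)*(s - 2)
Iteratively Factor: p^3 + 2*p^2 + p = (p)*(p^2 + 2*p + 1) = p*(p + 1)*(p + 1)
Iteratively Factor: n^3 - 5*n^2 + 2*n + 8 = (n - 4)*(n^2 - n - 2) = (n - 4)*(n + 1)*(n - 2)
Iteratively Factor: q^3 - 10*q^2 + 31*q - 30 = (q - 5)*(q^2 - 5*q + 6) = (q - 5)*(q - 3)*(q - 2)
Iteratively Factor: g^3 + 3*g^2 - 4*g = (g - 1)*(g^2 + 4*g) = g*(g - 1)*(g + 4)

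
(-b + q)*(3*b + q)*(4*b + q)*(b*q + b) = -12*b^4*q - 12*b^4 + 5*b^3*q^2 + 5*b^3*q + 6*b^2*q^3 + 6*b^2*q^2 + b*q^4 + b*q^3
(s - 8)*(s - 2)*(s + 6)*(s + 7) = s^4 + 3*s^3 - 72*s^2 - 212*s + 672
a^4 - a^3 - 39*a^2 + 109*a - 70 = (a - 5)*(a - 2)*(a - 1)*(a + 7)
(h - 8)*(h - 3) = h^2 - 11*h + 24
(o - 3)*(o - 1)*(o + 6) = o^3 + 2*o^2 - 21*o + 18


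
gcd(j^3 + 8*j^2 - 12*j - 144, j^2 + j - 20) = j - 4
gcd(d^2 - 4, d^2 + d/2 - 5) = d - 2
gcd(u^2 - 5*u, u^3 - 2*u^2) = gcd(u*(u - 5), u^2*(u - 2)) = u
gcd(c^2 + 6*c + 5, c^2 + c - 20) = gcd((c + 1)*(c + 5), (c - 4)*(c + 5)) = c + 5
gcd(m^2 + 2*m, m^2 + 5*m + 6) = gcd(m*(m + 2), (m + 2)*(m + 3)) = m + 2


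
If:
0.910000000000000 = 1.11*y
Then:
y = 0.82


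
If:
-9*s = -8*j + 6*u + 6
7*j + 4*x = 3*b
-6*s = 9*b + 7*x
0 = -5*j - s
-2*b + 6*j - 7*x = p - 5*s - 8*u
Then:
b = 169*x/27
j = 19*x/9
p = 806*x/9 - 8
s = -95*x/9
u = 1007*x/54 - 1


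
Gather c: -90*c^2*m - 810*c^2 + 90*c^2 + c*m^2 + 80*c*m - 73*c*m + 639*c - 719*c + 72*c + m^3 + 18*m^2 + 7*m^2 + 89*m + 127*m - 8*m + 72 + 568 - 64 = c^2*(-90*m - 720) + c*(m^2 + 7*m - 8) + m^3 + 25*m^2 + 208*m + 576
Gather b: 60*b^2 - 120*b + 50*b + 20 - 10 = 60*b^2 - 70*b + 10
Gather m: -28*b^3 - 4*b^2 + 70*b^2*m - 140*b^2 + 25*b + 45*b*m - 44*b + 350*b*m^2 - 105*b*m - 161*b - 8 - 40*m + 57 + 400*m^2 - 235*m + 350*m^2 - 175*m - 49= -28*b^3 - 144*b^2 - 180*b + m^2*(350*b + 750) + m*(70*b^2 - 60*b - 450)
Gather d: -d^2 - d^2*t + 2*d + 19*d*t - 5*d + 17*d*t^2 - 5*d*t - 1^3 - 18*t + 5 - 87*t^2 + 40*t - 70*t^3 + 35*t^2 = d^2*(-t - 1) + d*(17*t^2 + 14*t - 3) - 70*t^3 - 52*t^2 + 22*t + 4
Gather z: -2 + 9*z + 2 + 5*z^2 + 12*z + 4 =5*z^2 + 21*z + 4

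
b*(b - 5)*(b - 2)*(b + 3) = b^4 - 4*b^3 - 11*b^2 + 30*b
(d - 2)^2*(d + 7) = d^3 + 3*d^2 - 24*d + 28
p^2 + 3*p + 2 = (p + 1)*(p + 2)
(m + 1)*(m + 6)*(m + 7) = m^3 + 14*m^2 + 55*m + 42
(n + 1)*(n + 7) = n^2 + 8*n + 7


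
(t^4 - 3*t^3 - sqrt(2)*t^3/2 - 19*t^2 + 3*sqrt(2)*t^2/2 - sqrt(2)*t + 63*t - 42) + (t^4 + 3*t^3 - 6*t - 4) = 2*t^4 - sqrt(2)*t^3/2 - 19*t^2 + 3*sqrt(2)*t^2/2 - sqrt(2)*t + 57*t - 46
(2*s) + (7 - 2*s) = 7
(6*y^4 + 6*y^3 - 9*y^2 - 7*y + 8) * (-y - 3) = -6*y^5 - 24*y^4 - 9*y^3 + 34*y^2 + 13*y - 24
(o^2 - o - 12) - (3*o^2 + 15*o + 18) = -2*o^2 - 16*o - 30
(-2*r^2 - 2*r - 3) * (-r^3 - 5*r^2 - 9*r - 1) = 2*r^5 + 12*r^4 + 31*r^3 + 35*r^2 + 29*r + 3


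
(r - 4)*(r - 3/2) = r^2 - 11*r/2 + 6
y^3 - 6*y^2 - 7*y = y*(y - 7)*(y + 1)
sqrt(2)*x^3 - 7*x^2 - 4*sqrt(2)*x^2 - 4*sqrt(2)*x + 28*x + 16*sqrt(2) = (x - 4)*(x - 4*sqrt(2))*(sqrt(2)*x + 1)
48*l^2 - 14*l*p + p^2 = (-8*l + p)*(-6*l + p)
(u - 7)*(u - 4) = u^2 - 11*u + 28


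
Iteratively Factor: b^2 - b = (b)*(b - 1)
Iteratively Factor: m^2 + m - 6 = (m + 3)*(m - 2)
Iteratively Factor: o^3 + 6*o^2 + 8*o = (o + 4)*(o^2 + 2*o) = o*(o + 4)*(o + 2)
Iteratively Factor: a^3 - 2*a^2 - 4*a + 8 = (a - 2)*(a^2 - 4) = (a - 2)^2*(a + 2)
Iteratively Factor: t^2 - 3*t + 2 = (t - 1)*(t - 2)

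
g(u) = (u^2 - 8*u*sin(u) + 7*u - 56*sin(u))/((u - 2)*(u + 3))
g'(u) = (-8*u*cos(u) + 2*u - 8*sin(u) - 56*cos(u) + 7)/((u - 2)*(u + 3)) - (u^2 - 8*u*sin(u) + 7*u - 56*sin(u))/((u - 2)*(u + 3)^2) - (u^2 - 8*u*sin(u) + 7*u - 56*sin(u))/((u - 2)^2*(u + 3)) = 2*(-4*u^3*cos(u) + 4*u^2*sin(u) - 32*u^2*cos(u) - 3*u^2 + 56*u*sin(u) - 4*u*cos(u) - 6*u + 52*sin(u) + 168*cos(u) - 21)/(u^4 + 2*u^3 - 11*u^2 - 12*u + 36)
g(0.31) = 2.78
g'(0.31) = 9.84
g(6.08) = 2.72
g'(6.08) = -3.17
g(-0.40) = -2.87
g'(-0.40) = 6.21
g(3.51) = 6.83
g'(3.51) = 4.12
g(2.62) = -3.77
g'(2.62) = 28.27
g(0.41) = 3.80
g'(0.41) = 10.45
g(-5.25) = -1.30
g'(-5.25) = -1.83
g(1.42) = 21.31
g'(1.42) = 35.12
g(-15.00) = 0.38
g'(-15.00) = -0.27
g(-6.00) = -0.34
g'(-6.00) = -0.78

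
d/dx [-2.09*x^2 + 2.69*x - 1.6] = 2.69 - 4.18*x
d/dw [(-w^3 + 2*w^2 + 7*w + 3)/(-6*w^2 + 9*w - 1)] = (6*w^4 - 18*w^3 + 63*w^2 + 32*w - 34)/(36*w^4 - 108*w^3 + 93*w^2 - 18*w + 1)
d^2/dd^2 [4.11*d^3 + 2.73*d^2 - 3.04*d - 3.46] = 24.66*d + 5.46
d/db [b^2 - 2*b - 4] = 2*b - 2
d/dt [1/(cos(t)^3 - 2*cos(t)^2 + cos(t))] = (-sin(t)/cos(t)^2 + 3*tan(t))/(cos(t) - 1)^3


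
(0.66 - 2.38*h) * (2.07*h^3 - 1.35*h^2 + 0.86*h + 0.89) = -4.9266*h^4 + 4.5792*h^3 - 2.9378*h^2 - 1.5506*h + 0.5874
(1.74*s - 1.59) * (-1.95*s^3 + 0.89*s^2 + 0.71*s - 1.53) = -3.393*s^4 + 4.6491*s^3 - 0.1797*s^2 - 3.7911*s + 2.4327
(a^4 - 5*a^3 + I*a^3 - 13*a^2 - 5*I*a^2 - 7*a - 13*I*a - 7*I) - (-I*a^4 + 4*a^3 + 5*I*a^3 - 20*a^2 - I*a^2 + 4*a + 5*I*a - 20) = a^4 + I*a^4 - 9*a^3 - 4*I*a^3 + 7*a^2 - 4*I*a^2 - 11*a - 18*I*a + 20 - 7*I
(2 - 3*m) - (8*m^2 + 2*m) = -8*m^2 - 5*m + 2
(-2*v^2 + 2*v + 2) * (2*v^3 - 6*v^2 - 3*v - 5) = -4*v^5 + 16*v^4 - 2*v^3 - 8*v^2 - 16*v - 10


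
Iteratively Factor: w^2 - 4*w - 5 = (w - 5)*(w + 1)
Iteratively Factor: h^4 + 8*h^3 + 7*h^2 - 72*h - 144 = (h + 4)*(h^3 + 4*h^2 - 9*h - 36) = (h - 3)*(h + 4)*(h^2 + 7*h + 12) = (h - 3)*(h + 3)*(h + 4)*(h + 4)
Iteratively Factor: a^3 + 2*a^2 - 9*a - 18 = (a + 2)*(a^2 - 9) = (a + 2)*(a + 3)*(a - 3)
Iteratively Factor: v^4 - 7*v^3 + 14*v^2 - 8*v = (v - 2)*(v^3 - 5*v^2 + 4*v) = (v - 4)*(v - 2)*(v^2 - v) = v*(v - 4)*(v - 2)*(v - 1)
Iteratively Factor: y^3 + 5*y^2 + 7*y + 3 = (y + 1)*(y^2 + 4*y + 3) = (y + 1)*(y + 3)*(y + 1)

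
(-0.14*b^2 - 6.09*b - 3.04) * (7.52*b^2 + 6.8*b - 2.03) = -1.0528*b^4 - 46.7488*b^3 - 63.9886*b^2 - 8.3093*b + 6.1712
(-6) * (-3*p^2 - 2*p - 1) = 18*p^2 + 12*p + 6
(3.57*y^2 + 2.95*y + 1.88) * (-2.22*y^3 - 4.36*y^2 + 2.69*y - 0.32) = -7.9254*y^5 - 22.1142*y^4 - 7.4323*y^3 - 1.4037*y^2 + 4.1132*y - 0.6016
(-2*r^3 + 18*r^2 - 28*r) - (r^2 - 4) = -2*r^3 + 17*r^2 - 28*r + 4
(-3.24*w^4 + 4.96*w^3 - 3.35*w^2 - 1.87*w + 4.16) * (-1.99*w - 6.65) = 6.4476*w^5 + 11.6756*w^4 - 26.3175*w^3 + 25.9988*w^2 + 4.1571*w - 27.664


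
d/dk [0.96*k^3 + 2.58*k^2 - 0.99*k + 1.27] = 2.88*k^2 + 5.16*k - 0.99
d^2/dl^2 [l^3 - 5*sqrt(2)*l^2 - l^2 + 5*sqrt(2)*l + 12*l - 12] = 6*l - 10*sqrt(2) - 2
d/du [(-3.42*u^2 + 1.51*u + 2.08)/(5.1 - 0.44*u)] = (1.5048*u^2 - 34.884*u + 8.6162)/(0.1936*u^2 - 4.488*u + 26.01)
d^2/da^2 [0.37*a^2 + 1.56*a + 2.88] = 0.740000000000000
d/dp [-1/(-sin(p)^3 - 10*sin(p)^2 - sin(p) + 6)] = (-20*sin(p) + 3*cos(p)^2 - 4)*cos(p)/(sin(p)^3 + 10*sin(p)^2 + sin(p) - 6)^2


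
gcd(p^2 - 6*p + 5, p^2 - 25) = p - 5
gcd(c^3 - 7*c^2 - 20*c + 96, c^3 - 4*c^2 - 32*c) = c^2 - 4*c - 32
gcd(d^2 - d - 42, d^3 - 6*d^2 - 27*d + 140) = d - 7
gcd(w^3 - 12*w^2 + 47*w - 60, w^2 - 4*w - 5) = w - 5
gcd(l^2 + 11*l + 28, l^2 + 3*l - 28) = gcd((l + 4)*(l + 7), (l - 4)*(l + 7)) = l + 7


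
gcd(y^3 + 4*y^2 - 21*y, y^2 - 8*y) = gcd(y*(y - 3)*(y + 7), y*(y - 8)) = y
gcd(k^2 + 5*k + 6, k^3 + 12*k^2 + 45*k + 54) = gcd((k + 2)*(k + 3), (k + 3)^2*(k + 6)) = k + 3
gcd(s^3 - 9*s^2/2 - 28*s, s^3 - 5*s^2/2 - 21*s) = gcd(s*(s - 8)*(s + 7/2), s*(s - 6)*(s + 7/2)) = s^2 + 7*s/2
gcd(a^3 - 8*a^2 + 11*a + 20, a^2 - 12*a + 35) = a - 5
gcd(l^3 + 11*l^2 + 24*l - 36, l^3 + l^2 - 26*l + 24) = l^2 + 5*l - 6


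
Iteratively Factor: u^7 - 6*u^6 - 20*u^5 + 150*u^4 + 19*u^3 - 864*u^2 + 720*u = (u + 4)*(u^6 - 10*u^5 + 20*u^4 + 70*u^3 - 261*u^2 + 180*u) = (u - 1)*(u + 4)*(u^5 - 9*u^4 + 11*u^3 + 81*u^2 - 180*u) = (u - 3)*(u - 1)*(u + 4)*(u^4 - 6*u^3 - 7*u^2 + 60*u) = (u - 3)*(u - 1)*(u + 3)*(u + 4)*(u^3 - 9*u^2 + 20*u) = (u - 5)*(u - 3)*(u - 1)*(u + 3)*(u + 4)*(u^2 - 4*u) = (u - 5)*(u - 4)*(u - 3)*(u - 1)*(u + 3)*(u + 4)*(u)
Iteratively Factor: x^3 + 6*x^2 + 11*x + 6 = (x + 1)*(x^2 + 5*x + 6) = (x + 1)*(x + 3)*(x + 2)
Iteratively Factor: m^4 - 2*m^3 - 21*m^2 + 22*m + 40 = (m - 5)*(m^3 + 3*m^2 - 6*m - 8) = (m - 5)*(m + 4)*(m^2 - m - 2) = (m - 5)*(m - 2)*(m + 4)*(m + 1)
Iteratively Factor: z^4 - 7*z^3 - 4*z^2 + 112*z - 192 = (z - 4)*(z^3 - 3*z^2 - 16*z + 48) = (z - 4)*(z + 4)*(z^2 - 7*z + 12) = (z - 4)^2*(z + 4)*(z - 3)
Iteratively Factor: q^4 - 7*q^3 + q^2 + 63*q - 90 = (q + 3)*(q^3 - 10*q^2 + 31*q - 30) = (q - 3)*(q + 3)*(q^2 - 7*q + 10) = (q - 5)*(q - 3)*(q + 3)*(q - 2)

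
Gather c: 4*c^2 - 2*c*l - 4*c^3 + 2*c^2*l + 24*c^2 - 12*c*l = -4*c^3 + c^2*(2*l + 28) - 14*c*l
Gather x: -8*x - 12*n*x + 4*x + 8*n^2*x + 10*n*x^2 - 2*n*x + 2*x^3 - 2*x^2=2*x^3 + x^2*(10*n - 2) + x*(8*n^2 - 14*n - 4)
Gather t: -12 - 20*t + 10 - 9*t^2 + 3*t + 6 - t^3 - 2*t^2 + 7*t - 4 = -t^3 - 11*t^2 - 10*t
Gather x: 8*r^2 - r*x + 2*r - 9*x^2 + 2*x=8*r^2 + 2*r - 9*x^2 + x*(2 - r)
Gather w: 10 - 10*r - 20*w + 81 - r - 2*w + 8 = -11*r - 22*w + 99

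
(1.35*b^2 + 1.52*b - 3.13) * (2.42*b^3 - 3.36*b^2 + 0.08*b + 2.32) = 3.267*b^5 - 0.857600000000001*b^4 - 12.5738*b^3 + 13.7704*b^2 + 3.276*b - 7.2616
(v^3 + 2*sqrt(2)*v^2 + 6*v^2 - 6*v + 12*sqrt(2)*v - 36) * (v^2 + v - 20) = v^5 + 2*sqrt(2)*v^4 + 7*v^4 - 20*v^3 + 14*sqrt(2)*v^3 - 162*v^2 - 28*sqrt(2)*v^2 - 240*sqrt(2)*v + 84*v + 720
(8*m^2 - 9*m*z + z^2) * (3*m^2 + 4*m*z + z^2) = 24*m^4 + 5*m^3*z - 25*m^2*z^2 - 5*m*z^3 + z^4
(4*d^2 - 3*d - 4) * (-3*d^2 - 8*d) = -12*d^4 - 23*d^3 + 36*d^2 + 32*d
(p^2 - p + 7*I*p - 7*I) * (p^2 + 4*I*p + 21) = p^4 - p^3 + 11*I*p^3 - 7*p^2 - 11*I*p^2 + 7*p + 147*I*p - 147*I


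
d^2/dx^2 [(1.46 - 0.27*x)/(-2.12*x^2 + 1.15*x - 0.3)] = ((6.8114 - 3.4344*x)*(2.12*x^2 - 1.15*x + 0.3) + (0.27*x - 1.46)*(4.24*x - 1.15)*(8.48*x - 2.3))/(2.12*x^2 - 1.15*x + 0.3)^3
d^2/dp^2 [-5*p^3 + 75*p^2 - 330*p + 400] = 150 - 30*p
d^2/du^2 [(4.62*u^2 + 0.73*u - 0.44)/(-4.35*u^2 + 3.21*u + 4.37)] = (-156.64959*u^3 - 476.98794*u^2 - 120.12525*u - 130.178946)/(82.312875*u^6 - 182.223675*u^5 - 113.60547*u^4 + 333.046809*u^3 + 114.127794*u^2 - 183.903147*u - 83.453453)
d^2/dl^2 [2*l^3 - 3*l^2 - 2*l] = 12*l - 6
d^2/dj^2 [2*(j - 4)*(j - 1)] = 4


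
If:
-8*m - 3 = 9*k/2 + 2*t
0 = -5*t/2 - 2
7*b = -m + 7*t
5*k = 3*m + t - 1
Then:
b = -3007/3745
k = -186/535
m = 11/535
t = -4/5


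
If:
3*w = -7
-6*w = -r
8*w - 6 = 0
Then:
No Solution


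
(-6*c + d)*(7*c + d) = -42*c^2 + c*d + d^2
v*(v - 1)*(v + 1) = v^3 - v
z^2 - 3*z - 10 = (z - 5)*(z + 2)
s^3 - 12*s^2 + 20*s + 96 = (s - 8)*(s - 6)*(s + 2)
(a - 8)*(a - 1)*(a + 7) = a^3 - 2*a^2 - 55*a + 56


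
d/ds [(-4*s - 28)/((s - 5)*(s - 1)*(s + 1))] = 8*(s^3 + 8*s^2 - 35*s - 6)/(s^6 - 10*s^5 + 23*s^4 + 20*s^3 - 49*s^2 - 10*s + 25)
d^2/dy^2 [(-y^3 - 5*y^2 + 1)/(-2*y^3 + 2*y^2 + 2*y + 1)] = 6*(8*y^6 + 4*y^5 + 16*y^4 + 28*y^3 - 8*y^2 - 5*y + 1)/(8*y^9 - 24*y^8 + 28*y^6 + 24*y^5 - 12*y^4 - 26*y^3 - 18*y^2 - 6*y - 1)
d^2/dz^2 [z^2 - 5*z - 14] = 2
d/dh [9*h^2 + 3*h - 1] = 18*h + 3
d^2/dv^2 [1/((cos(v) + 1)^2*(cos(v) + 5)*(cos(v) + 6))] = (-1647*(1 - cos(v)^2)^2 + 20*sin(v)^6 + 4*cos(v)^6 - 267*cos(v)^5 - 3677*cos(v)^3 - 3913*cos(v)^2 + 8564*cos(v) + 8529)/((cos(v) + 1)^4*(cos(v) + 5)^3*(cos(v) + 6)^3)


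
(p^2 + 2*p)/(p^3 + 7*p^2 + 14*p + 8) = p/(p^2 + 5*p + 4)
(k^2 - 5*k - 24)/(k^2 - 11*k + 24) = (k + 3)/(k - 3)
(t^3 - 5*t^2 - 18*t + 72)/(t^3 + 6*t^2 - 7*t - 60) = (t - 6)/(t + 5)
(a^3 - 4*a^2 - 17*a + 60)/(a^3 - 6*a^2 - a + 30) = (a + 4)/(a + 2)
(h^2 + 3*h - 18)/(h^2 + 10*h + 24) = (h - 3)/(h + 4)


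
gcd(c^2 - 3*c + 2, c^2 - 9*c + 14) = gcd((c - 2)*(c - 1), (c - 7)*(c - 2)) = c - 2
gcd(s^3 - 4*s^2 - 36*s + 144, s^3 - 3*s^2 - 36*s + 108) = s^2 - 36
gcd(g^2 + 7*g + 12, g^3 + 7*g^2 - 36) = g + 3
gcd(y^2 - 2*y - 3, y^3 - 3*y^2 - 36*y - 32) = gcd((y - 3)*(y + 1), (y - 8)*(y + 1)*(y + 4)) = y + 1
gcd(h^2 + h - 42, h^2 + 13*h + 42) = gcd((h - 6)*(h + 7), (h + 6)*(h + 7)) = h + 7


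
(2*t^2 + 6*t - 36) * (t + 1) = 2*t^3 + 8*t^2 - 30*t - 36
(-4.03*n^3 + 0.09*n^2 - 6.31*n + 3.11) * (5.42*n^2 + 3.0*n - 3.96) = -21.8426*n^5 - 11.6022*n^4 - 17.9714*n^3 - 2.4302*n^2 + 34.3176*n - 12.3156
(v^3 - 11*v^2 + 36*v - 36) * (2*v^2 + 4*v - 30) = 2*v^5 - 18*v^4 - 2*v^3 + 402*v^2 - 1224*v + 1080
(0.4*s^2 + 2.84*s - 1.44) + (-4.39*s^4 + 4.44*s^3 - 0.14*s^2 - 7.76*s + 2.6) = -4.39*s^4 + 4.44*s^3 + 0.26*s^2 - 4.92*s + 1.16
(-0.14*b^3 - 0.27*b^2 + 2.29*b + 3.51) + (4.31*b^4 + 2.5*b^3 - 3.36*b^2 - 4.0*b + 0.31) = 4.31*b^4 + 2.36*b^3 - 3.63*b^2 - 1.71*b + 3.82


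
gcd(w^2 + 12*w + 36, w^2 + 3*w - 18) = w + 6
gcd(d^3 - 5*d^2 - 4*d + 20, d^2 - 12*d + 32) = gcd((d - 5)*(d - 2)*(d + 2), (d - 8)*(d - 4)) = 1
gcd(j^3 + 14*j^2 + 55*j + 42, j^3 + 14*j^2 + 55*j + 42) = j^3 + 14*j^2 + 55*j + 42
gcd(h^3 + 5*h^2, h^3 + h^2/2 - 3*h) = h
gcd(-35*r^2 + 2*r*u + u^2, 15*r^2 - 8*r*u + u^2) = 5*r - u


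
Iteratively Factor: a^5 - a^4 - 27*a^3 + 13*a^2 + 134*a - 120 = (a + 3)*(a^4 - 4*a^3 - 15*a^2 + 58*a - 40) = (a + 3)*(a + 4)*(a^3 - 8*a^2 + 17*a - 10) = (a - 1)*(a + 3)*(a + 4)*(a^2 - 7*a + 10) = (a - 5)*(a - 1)*(a + 3)*(a + 4)*(a - 2)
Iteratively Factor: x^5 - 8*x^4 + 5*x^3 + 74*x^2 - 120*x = (x - 4)*(x^4 - 4*x^3 - 11*x^2 + 30*x) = (x - 5)*(x - 4)*(x^3 + x^2 - 6*x) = x*(x - 5)*(x - 4)*(x^2 + x - 6) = x*(x - 5)*(x - 4)*(x + 3)*(x - 2)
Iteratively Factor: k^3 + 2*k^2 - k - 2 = (k + 2)*(k^2 - 1) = (k - 1)*(k + 2)*(k + 1)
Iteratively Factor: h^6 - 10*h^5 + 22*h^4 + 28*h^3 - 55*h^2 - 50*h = (h - 2)*(h^5 - 8*h^4 + 6*h^3 + 40*h^2 + 25*h) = (h - 2)*(h + 1)*(h^4 - 9*h^3 + 15*h^2 + 25*h) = h*(h - 2)*(h + 1)*(h^3 - 9*h^2 + 15*h + 25) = h*(h - 5)*(h - 2)*(h + 1)*(h^2 - 4*h - 5) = h*(h - 5)*(h - 2)*(h + 1)^2*(h - 5)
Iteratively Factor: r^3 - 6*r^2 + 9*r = (r - 3)*(r^2 - 3*r) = (r - 3)^2*(r)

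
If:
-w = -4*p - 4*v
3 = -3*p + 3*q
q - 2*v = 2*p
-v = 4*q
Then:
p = -9/7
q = -2/7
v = 8/7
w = -4/7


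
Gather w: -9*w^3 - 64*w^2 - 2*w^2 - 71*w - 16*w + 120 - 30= -9*w^3 - 66*w^2 - 87*w + 90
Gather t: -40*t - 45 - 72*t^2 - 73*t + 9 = -72*t^2 - 113*t - 36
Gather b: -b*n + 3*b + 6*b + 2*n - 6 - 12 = b*(9 - n) + 2*n - 18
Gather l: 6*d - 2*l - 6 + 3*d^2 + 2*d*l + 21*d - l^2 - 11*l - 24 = 3*d^2 + 27*d - l^2 + l*(2*d - 13) - 30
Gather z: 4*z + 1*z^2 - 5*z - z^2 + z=0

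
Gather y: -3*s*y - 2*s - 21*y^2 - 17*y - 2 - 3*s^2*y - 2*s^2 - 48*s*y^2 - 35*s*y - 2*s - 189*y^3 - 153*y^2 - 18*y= -2*s^2 - 4*s - 189*y^3 + y^2*(-48*s - 174) + y*(-3*s^2 - 38*s - 35) - 2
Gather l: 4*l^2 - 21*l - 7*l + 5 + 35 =4*l^2 - 28*l + 40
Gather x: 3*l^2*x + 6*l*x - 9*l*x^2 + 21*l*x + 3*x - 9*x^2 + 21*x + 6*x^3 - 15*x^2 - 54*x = 6*x^3 + x^2*(-9*l - 24) + x*(3*l^2 + 27*l - 30)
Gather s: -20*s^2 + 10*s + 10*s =-20*s^2 + 20*s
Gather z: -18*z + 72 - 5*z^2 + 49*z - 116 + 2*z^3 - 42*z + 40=2*z^3 - 5*z^2 - 11*z - 4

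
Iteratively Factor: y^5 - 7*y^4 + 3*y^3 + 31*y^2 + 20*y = (y - 4)*(y^4 - 3*y^3 - 9*y^2 - 5*y) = (y - 4)*(y + 1)*(y^3 - 4*y^2 - 5*y) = (y - 5)*(y - 4)*(y + 1)*(y^2 + y) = (y - 5)*(y - 4)*(y + 1)^2*(y)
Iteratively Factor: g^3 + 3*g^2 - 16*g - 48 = (g + 4)*(g^2 - g - 12) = (g + 3)*(g + 4)*(g - 4)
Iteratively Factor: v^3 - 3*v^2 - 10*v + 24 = (v - 4)*(v^2 + v - 6) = (v - 4)*(v + 3)*(v - 2)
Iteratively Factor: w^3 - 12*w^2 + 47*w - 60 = (w - 3)*(w^2 - 9*w + 20) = (w - 4)*(w - 3)*(w - 5)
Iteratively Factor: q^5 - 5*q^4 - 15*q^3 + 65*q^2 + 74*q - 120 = (q - 5)*(q^4 - 15*q^2 - 10*q + 24) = (q - 5)*(q + 3)*(q^3 - 3*q^2 - 6*q + 8) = (q - 5)*(q - 1)*(q + 3)*(q^2 - 2*q - 8) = (q - 5)*(q - 4)*(q - 1)*(q + 3)*(q + 2)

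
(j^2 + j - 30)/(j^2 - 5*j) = (j + 6)/j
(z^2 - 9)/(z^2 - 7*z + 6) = (z^2 - 9)/(z^2 - 7*z + 6)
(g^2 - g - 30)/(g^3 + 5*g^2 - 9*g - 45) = (g - 6)/(g^2 - 9)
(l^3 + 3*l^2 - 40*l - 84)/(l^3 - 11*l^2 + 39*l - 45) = (l^3 + 3*l^2 - 40*l - 84)/(l^3 - 11*l^2 + 39*l - 45)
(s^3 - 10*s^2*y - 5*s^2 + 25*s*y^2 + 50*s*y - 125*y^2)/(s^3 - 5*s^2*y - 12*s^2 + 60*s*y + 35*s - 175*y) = (s - 5*y)/(s - 7)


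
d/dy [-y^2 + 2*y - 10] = 2 - 2*y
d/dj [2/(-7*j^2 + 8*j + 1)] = 4*(7*j - 4)/(-7*j^2 + 8*j + 1)^2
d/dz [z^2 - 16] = 2*z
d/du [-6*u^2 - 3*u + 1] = -12*u - 3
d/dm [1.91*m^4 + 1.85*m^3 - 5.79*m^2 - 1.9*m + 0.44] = 7.64*m^3 + 5.55*m^2 - 11.58*m - 1.9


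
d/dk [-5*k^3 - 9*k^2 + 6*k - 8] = -15*k^2 - 18*k + 6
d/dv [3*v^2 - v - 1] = 6*v - 1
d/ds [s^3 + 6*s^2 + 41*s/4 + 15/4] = 3*s^2 + 12*s + 41/4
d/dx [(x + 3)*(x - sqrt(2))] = 2*x - sqrt(2) + 3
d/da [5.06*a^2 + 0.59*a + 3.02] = 10.12*a + 0.59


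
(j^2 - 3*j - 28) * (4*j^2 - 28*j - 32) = 4*j^4 - 40*j^3 - 60*j^2 + 880*j + 896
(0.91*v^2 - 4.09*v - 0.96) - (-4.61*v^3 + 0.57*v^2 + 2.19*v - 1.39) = 4.61*v^3 + 0.34*v^2 - 6.28*v + 0.43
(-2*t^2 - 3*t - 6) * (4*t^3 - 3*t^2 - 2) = -8*t^5 - 6*t^4 - 15*t^3 + 22*t^2 + 6*t + 12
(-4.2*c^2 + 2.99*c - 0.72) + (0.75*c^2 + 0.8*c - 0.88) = -3.45*c^2 + 3.79*c - 1.6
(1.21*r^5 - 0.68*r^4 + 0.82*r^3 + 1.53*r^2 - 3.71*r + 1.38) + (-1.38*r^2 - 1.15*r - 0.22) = 1.21*r^5 - 0.68*r^4 + 0.82*r^3 + 0.15*r^2 - 4.86*r + 1.16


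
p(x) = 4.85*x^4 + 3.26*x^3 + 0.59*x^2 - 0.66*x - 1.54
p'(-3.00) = -439.98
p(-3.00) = 310.58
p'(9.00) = 14944.74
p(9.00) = 34237.70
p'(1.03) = 32.13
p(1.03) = 7.43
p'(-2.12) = -144.05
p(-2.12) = 69.42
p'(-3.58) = -769.66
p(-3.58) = 655.47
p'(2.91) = 563.65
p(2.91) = 429.66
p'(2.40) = 326.69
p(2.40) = 206.25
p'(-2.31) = -190.33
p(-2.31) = 101.05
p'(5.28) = 3133.86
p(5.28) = 4260.73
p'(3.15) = 706.46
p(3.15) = 581.64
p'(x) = 19.4*x^3 + 9.78*x^2 + 1.18*x - 0.66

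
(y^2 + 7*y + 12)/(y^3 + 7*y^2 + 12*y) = 1/y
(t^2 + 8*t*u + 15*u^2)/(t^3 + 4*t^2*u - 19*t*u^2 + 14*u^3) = (t^2 + 8*t*u + 15*u^2)/(t^3 + 4*t^2*u - 19*t*u^2 + 14*u^3)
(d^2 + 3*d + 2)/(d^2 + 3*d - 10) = (d^2 + 3*d + 2)/(d^2 + 3*d - 10)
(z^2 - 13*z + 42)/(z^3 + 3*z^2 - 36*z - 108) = (z - 7)/(z^2 + 9*z + 18)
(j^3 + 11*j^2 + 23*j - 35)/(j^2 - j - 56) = (j^2 + 4*j - 5)/(j - 8)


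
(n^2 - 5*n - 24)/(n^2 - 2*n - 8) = (-n^2 + 5*n + 24)/(-n^2 + 2*n + 8)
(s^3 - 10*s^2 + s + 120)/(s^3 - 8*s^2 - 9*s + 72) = (s - 5)/(s - 3)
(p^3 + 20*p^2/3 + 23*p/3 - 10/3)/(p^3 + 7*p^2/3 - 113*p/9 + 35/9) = 3*(p + 2)/(3*p - 7)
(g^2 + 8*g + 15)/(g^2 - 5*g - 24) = (g + 5)/(g - 8)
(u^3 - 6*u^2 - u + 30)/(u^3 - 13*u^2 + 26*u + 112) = (u^2 - 8*u + 15)/(u^2 - 15*u + 56)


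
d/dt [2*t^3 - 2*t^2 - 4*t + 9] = 6*t^2 - 4*t - 4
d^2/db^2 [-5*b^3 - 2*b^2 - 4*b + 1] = -30*b - 4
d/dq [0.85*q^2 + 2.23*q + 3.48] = 1.7*q + 2.23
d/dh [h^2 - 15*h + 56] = 2*h - 15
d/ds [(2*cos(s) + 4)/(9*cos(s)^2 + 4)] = 2*(-9*sin(s)^2 + 36*cos(s) + 5)*sin(s)/(9*cos(s)^2 + 4)^2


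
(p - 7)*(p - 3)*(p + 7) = p^3 - 3*p^2 - 49*p + 147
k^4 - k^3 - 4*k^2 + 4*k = k*(k - 2)*(k - 1)*(k + 2)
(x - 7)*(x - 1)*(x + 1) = x^3 - 7*x^2 - x + 7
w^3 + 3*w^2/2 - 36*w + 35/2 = (w - 5)*(w - 1/2)*(w + 7)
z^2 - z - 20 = (z - 5)*(z + 4)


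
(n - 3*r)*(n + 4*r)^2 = n^3 + 5*n^2*r - 8*n*r^2 - 48*r^3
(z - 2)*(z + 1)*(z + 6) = z^3 + 5*z^2 - 8*z - 12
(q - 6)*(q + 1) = q^2 - 5*q - 6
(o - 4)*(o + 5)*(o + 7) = o^3 + 8*o^2 - 13*o - 140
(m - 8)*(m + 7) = m^2 - m - 56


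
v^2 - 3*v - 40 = (v - 8)*(v + 5)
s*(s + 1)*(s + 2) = s^3 + 3*s^2 + 2*s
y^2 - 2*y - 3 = (y - 3)*(y + 1)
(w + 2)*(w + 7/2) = w^2 + 11*w/2 + 7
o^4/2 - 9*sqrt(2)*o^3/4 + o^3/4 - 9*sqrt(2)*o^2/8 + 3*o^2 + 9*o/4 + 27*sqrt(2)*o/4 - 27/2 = (o/2 + 1)*(o - 3/2)*(o - 3*sqrt(2))*(o - 3*sqrt(2)/2)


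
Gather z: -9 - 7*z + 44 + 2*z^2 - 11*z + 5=2*z^2 - 18*z + 40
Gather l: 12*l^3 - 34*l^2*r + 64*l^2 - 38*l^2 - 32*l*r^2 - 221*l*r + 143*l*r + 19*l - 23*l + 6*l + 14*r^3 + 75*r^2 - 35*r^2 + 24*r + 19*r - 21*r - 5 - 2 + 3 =12*l^3 + l^2*(26 - 34*r) + l*(-32*r^2 - 78*r + 2) + 14*r^3 + 40*r^2 + 22*r - 4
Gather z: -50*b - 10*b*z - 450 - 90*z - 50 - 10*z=-50*b + z*(-10*b - 100) - 500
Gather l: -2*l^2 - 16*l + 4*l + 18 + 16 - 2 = -2*l^2 - 12*l + 32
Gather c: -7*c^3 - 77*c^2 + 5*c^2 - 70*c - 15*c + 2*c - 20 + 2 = -7*c^3 - 72*c^2 - 83*c - 18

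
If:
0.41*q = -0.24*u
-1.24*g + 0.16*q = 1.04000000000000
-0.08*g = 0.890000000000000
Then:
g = -11.12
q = -79.72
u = 136.19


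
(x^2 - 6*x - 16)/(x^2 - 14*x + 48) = (x + 2)/(x - 6)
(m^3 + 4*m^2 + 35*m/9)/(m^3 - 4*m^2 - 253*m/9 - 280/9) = m/(m - 8)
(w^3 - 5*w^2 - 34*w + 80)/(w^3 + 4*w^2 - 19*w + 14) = (w^2 - 3*w - 40)/(w^2 + 6*w - 7)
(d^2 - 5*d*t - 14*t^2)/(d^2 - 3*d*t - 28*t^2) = (d + 2*t)/(d + 4*t)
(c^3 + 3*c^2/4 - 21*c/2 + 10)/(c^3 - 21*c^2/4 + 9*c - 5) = (c + 4)/(c - 2)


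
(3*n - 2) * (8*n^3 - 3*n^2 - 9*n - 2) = 24*n^4 - 25*n^3 - 21*n^2 + 12*n + 4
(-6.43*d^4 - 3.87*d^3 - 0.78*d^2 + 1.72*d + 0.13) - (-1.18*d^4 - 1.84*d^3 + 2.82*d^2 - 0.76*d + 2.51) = -5.25*d^4 - 2.03*d^3 - 3.6*d^2 + 2.48*d - 2.38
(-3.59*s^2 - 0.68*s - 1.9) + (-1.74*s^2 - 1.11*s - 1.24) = -5.33*s^2 - 1.79*s - 3.14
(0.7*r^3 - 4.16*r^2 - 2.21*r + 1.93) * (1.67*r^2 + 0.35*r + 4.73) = 1.169*r^5 - 6.7022*r^4 - 1.8357*r^3 - 17.2272*r^2 - 9.7778*r + 9.1289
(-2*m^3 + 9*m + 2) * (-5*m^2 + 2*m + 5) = 10*m^5 - 4*m^4 - 55*m^3 + 8*m^2 + 49*m + 10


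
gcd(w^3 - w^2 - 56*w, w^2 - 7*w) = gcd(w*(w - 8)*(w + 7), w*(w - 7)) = w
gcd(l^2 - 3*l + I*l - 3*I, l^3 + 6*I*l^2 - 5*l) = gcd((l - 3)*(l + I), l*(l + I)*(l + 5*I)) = l + I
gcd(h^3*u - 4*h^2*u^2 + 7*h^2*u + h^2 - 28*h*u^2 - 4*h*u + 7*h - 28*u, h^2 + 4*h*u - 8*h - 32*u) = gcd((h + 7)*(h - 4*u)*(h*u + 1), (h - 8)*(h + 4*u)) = 1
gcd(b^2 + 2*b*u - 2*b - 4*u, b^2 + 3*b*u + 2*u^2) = b + 2*u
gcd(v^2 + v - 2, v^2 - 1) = v - 1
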